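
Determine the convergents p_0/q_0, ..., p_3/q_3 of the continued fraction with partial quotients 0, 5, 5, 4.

Using the convergent recurrence p_i = a_i*p_{i-1} + p_{i-2}, q_i = a_i*q_{i-1} + q_{i-2} with p_{-2}=0, p_{-1}=1, q_{-2}=1, q_{-1}=0:
  i=0: a_0=0, p_0 = 0*1 + 0 = 0, q_0 = 0*0 + 1 = 1.
  i=1: a_1=5, p_1 = 5*0 + 1 = 1, q_1 = 5*1 + 0 = 5.
  i=2: a_2=5, p_2 = 5*1 + 0 = 5, q_2 = 5*5 + 1 = 26.
  i=3: a_3=4, p_3 = 4*5 + 1 = 21, q_3 = 4*26 + 5 = 109.

0/1, 1/5, 5/26, 21/109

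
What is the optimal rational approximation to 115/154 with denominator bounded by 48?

35/47

Expand x = 115/154 as a continued fraction with the Euclidean algorithm:
  115 = 0*154 + 115, so a_0 = 0.
  154 = 1*115 + 39, so a_1 = 1.
  115 = 2*39 + 37, so a_2 = 2.
  39 = 1*37 + 2, so a_3 = 1.
  37 = 18*2 + 1, so a_4 = 18.
  2 = 2*1 + 0, so a_5 = 2.
so x = [0; 1, 2, 1, 18, 2].
Convergents (p_i = a_i*p_{i-1} + p_{i-2}, q_i = a_i*q_{i-1} + q_{i-2} with p_{-2}=0, p_{-1}=1, q_{-2}=1, q_{-1}=0), until the denominator exceeds 48:
  i=0: a_0=0, p_0 = 0*1 + 0 = 0, q_0 = 0*0 + 1 = 1.
  i=1: a_1=1, p_1 = 1*0 + 1 = 1, q_1 = 1*1 + 0 = 1.
  i=2: a_2=2, p_2 = 2*1 + 0 = 2, q_2 = 2*1 + 1 = 3.
  i=3: a_3=1, p_3 = 1*2 + 1 = 3, q_3 = 1*3 + 1 = 4.
  i=4: a_4=18, p_4 = 18*3 + 2 = 56, q_4 = 18*4 + 3 = 75.
q_4 = 75 > 48, so the last convergent with denominator <= 48 is p_3/q_3 = 3/4.
The closest fraction with denominator <= 48 is either p_3/q_3 or the intermediate fraction (k*p_3 + p_2)/(k*q_3 + q_2) with the largest k >= 1 whose denominator stays <= 48; these approach x as k grows, and every other convergent or intermediate fraction in range is farther away.
Largest k: floor((48 - q_2)/q_3) = floor((48 - 3)/4) = 11.
That gives (11*3 + 2)/(11*4 + 3) = 35/47.
Compare the errors: |x - 3/4| = |115*4 - 3*154|/(154*4) = 2/616, and |x - 35/47| = |115*47 - 35*154|/(154*47) = 15/7238.
Cross-multiplying, 15*616 = 9240 < 14476 = 2*7238, so 15/7238 is smaller: the intermediate fraction 35/47 is closer to x than 3/4.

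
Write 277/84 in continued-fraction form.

Run the Euclidean algorithm on 277 and 84; the successive quotients are the partial quotients a_0, a_1, ... (each step inverts the fractional part left over by the previous one):
  277 = 3*84 + 25, so a_0 = 3.
  84 = 3*25 + 9, so a_1 = 3.
  25 = 2*9 + 7, so a_2 = 2.
  9 = 1*7 + 2, so a_3 = 1.
  7 = 3*2 + 1, so a_4 = 3.
  2 = 2*1 + 0, so a_5 = 2.
The remainder reaches 0 after 6 divisions, so the expansion has 6 partial quotients, read off in order.

[3; 3, 2, 1, 3, 2]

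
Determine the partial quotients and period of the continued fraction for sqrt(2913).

[53; (1, 34, 1, 106)]

Write x_i = (sqrt(2913) + m_i)/d_i with (m_0, d_0) = (0, 1). a_0 = floor(sqrt(2913)) = 53, since 53^2 = 2809 <= 2913 < 2916 = 54^2.
Iterate m_{i+1} = d_i*a_i - m_i, d_{i+1} = (2913 - m_{i+1}^2)/d_i, a_{i+1} = floor((a_0 + m_{i+1})/d_{i+1}):
  m_1 = 1*53 - 0 = 53, d_1 = (2913 - 53^2)/1 = 104/1 = 104, a_1 = floor((53 + 53)/104) = 1.
  m_2 = 104*1 - 53 = 51, d_2 = (2913 - 51^2)/104 = 312/104 = 3, a_2 = floor((53 + 51)/3) = 34.
  m_3 = 3*34 - 51 = 51, d_3 = (2913 - 51^2)/3 = 312/3 = 104, a_3 = floor((53 + 51)/104) = 1.
  m_4 = 104*1 - 51 = 53, d_4 = (2913 - 53^2)/104 = 104/104 = 1, a_4 = floor((53 + 53)/1) = 106.
  m_5 = 1*106 - 53 = 53, d_5 = (2913 - 53^2)/1 = 104/1 = 104: (m_5, d_5) = (m_1, d_1) = (53, 104), so from here the quotients repeat a_1, ..., a_4; the period length is 4.
Hence the expansion of sqrt(2913) is a_0 = 53 followed by the repeating block 1, 34, 1, 106 (period 4).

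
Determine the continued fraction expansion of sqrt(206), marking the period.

[14; (2, 1, 5, 14, 5, 1, 2, 28)]

Write x_i = (sqrt(206) + m_i)/d_i with (m_0, d_0) = (0, 1). a_0 = floor(sqrt(206)) = 14, since 14^2 = 196 <= 206 < 225 = 15^2.
Iterate m_{i+1} = d_i*a_i - m_i, d_{i+1} = (206 - m_{i+1}^2)/d_i, a_{i+1} = floor((a_0 + m_{i+1})/d_{i+1}):
  m_1 = 1*14 - 0 = 14, d_1 = (206 - 14^2)/1 = 10/1 = 10, a_1 = floor((14 + 14)/10) = 2.
  m_2 = 10*2 - 14 = 6, d_2 = (206 - 6^2)/10 = 170/10 = 17, a_2 = floor((14 + 6)/17) = 1.
  m_3 = 17*1 - 6 = 11, d_3 = (206 - 11^2)/17 = 85/17 = 5, a_3 = floor((14 + 11)/5) = 5.
  m_4 = 5*5 - 11 = 14, d_4 = (206 - 14^2)/5 = 10/5 = 2, a_4 = floor((14 + 14)/2) = 14.
  m_5 = 2*14 - 14 = 14, d_5 = (206 - 14^2)/2 = 10/2 = 5, a_5 = floor((14 + 14)/5) = 5.
  m_6 = 5*5 - 14 = 11, d_6 = (206 - 11^2)/5 = 85/5 = 17, a_6 = floor((14 + 11)/17) = 1.
  m_7 = 17*1 - 11 = 6, d_7 = (206 - 6^2)/17 = 170/17 = 10, a_7 = floor((14 + 6)/10) = 2.
  m_8 = 10*2 - 6 = 14, d_8 = (206 - 14^2)/10 = 10/10 = 1, a_8 = floor((14 + 14)/1) = 28.
  m_9 = 1*28 - 14 = 14, d_9 = (206 - 14^2)/1 = 10/1 = 10: (m_9, d_9) = (m_1, d_1) = (14, 10), so from here the quotients repeat a_1, ..., a_8; the period length is 8.
Hence the expansion of sqrt(206) is a_0 = 14 followed by the repeating block 2, 1, 5, 14, 5, 1, 2, 28 (period 8).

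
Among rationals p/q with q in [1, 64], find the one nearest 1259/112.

Expand x = 1259/112 as a continued fraction with the Euclidean algorithm:
  1259 = 11*112 + 27, so a_0 = 11.
  112 = 4*27 + 4, so a_1 = 4.
  27 = 6*4 + 3, so a_2 = 6.
  4 = 1*3 + 1, so a_3 = 1.
  3 = 3*1 + 0, so a_4 = 3.
so x = [11; 4, 6, 1, 3].
Convergents (p_i = a_i*p_{i-1} + p_{i-2}, q_i = a_i*q_{i-1} + q_{i-2} with p_{-2}=0, p_{-1}=1, q_{-2}=1, q_{-1}=0), until the denominator exceeds 64:
  i=0: a_0=11, p_0 = 11*1 + 0 = 11, q_0 = 11*0 + 1 = 1.
  i=1: a_1=4, p_1 = 4*11 + 1 = 45, q_1 = 4*1 + 0 = 4.
  i=2: a_2=6, p_2 = 6*45 + 11 = 281, q_2 = 6*4 + 1 = 25.
  i=3: a_3=1, p_3 = 1*281 + 45 = 326, q_3 = 1*25 + 4 = 29.
  i=4: a_4=3, p_4 = 3*326 + 281 = 1259, q_4 = 3*29 + 25 = 112.
q_4 = 112 > 64, so the last convergent with denominator <= 64 is p_3/q_3 = 326/29.
The closest fraction with denominator <= 64 is either p_3/q_3 or the intermediate fraction (k*p_3 + p_2)/(k*q_3 + q_2) with the largest k >= 1 whose denominator stays <= 64; these approach x as k grows, and every other convergent or intermediate fraction in range is farther away.
Largest k: floor((64 - q_2)/q_3) = floor((64 - 25)/29) = 1.
That gives (1*326 + 281)/(1*29 + 25) = 607/54.
Compare the errors: |x - 326/29| = |1259*29 - 326*112|/(112*29) = 1/3248, and |x - 607/54| = |1259*54 - 607*112|/(112*54) = 2/6048.
Cross-multiplying, 1*6048 = 6048 < 6496 = 2*3248, so 1/3248 is smaller: the convergent 326/29 is closer to x than 607/54.

326/29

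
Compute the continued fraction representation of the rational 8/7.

[1; 7]

Run the Euclidean algorithm on 8 and 7; the successive quotients are the partial quotients a_0, a_1, ... (each step inverts the fractional part left over by the previous one):
  8 = 1*7 + 1, so a_0 = 1.
  7 = 7*1 + 0, so a_1 = 7.
The remainder reaches 0 after 2 divisions, so the expansion has 2 partial quotients, read off in order.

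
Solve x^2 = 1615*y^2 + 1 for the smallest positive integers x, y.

(x, y) = (3284569, 81732)

First expand sqrt(1615) as a continued fraction. With x_i = (sqrt(1615) + m_i)/d_i and (m_0, d_0) = (0, 1): a_0 = floor(sqrt(1615)) = 40, since 40^2 = 1600 <= 1615 < 1681 = 41^2.
Iterate m_{i+1} = d_i*a_i - m_i, d_{i+1} = (1615 - m_{i+1}^2)/d_i, a_{i+1} = floor((a_0 + m_{i+1})/d_{i+1}):
  m_1 = 1*40 - 0 = 40, d_1 = (1615 - 40^2)/1 = 15/1 = 15, a_1 = floor((40 + 40)/15) = 5.
  m_2 = 15*5 - 40 = 35, d_2 = (1615 - 35^2)/15 = 390/15 = 26, a_2 = floor((40 + 35)/26) = 2.
  m_3 = 26*2 - 35 = 17, d_3 = (1615 - 17^2)/26 = 1326/26 = 51, a_3 = floor((40 + 17)/51) = 1.
  m_4 = 51*1 - 17 = 34, d_4 = (1615 - 34^2)/51 = 459/51 = 9, a_4 = floor((40 + 34)/9) = 8.
  m_5 = 9*8 - 34 = 38, d_5 = (1615 - 38^2)/9 = 171/9 = 19, a_5 = floor((40 + 38)/19) = 4.
  m_6 = 19*4 - 38 = 38, d_6 = (1615 - 38^2)/19 = 171/19 = 9, a_6 = floor((40 + 38)/9) = 8.
  m_7 = 9*8 - 38 = 34, d_7 = (1615 - 34^2)/9 = 459/9 = 51, a_7 = floor((40 + 34)/51) = 1.
  m_8 = 51*1 - 34 = 17, d_8 = (1615 - 17^2)/51 = 1326/51 = 26, a_8 = floor((40 + 17)/26) = 2.
  m_9 = 26*2 - 17 = 35, d_9 = (1615 - 35^2)/26 = 390/26 = 15, a_9 = floor((40 + 35)/15) = 5.
  m_10 = 15*5 - 35 = 40, d_10 = (1615 - 40^2)/15 = 15/15 = 1, a_10 = floor((40 + 40)/1) = 80.
  m_11 = 1*80 - 40 = 40, d_11 = (1615 - 40^2)/1 = 15/1 = 15: (m_11, d_11) = (m_1, d_1) = (40, 15), so from here the quotients repeat a_1, ..., a_10; the period length is 10.
So sqrt(1615) = [40; (5, 2, 1, 8, 4, 8, 1, 2, 5, 80)] with period length k = 10.
k is even, so the fundamental solution of x^2 - 1615y^2 = 1 is (p_{k-1}, q_{k-1}) = (p_9, q_9); compute convergents through index 9.
Convergents (p_i = a_i*p_{i-1} + p_{i-2}, q_i = a_i*q_{i-1} + q_{i-2} with p_{-2}=0, p_{-1}=1, q_{-2}=1, q_{-1}=0):
  i=0: a_0=40, p_0 = 40*1 + 0 = 40, q_0 = 40*0 + 1 = 1.
  i=1: a_1=5, p_1 = 5*40 + 1 = 201, q_1 = 5*1 + 0 = 5.
  i=2: a_2=2, p_2 = 2*201 + 40 = 442, q_2 = 2*5 + 1 = 11.
  i=3: a_3=1, p_3 = 1*442 + 201 = 643, q_3 = 1*11 + 5 = 16.
  i=4: a_4=8, p_4 = 8*643 + 442 = 5586, q_4 = 8*16 + 11 = 139.
  i=5: a_5=4, p_5 = 4*5586 + 643 = 22987, q_5 = 4*139 + 16 = 572.
  i=6: a_6=8, p_6 = 8*22987 + 5586 = 189482, q_6 = 8*572 + 139 = 4715.
  i=7: a_7=1, p_7 = 1*189482 + 22987 = 212469, q_7 = 1*4715 + 572 = 5287.
  i=8: a_8=2, p_8 = 2*212469 + 189482 = 614420, q_8 = 2*5287 + 4715 = 15289.
  i=9: a_9=5, p_9 = 5*614420 + 212469 = 3284569, q_9 = 5*15289 + 5287 = 81732.
Check: 3284569^2 - 1615*81732^2 = 10788393515761 - 10788393515760 = 1, so (x, y) = (3284569, 81732) solves the equation, and by the theorem it is the least positive solution.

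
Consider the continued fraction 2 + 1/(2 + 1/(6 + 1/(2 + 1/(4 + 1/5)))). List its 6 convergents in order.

Using the convergent recurrence p_i = a_i*p_{i-1} + p_{i-2}, q_i = a_i*q_{i-1} + q_{i-2} with p_{-2}=0, p_{-1}=1, q_{-2}=1, q_{-1}=0:
  i=0: a_0=2, p_0 = 2*1 + 0 = 2, q_0 = 2*0 + 1 = 1.
  i=1: a_1=2, p_1 = 2*2 + 1 = 5, q_1 = 2*1 + 0 = 2.
  i=2: a_2=6, p_2 = 6*5 + 2 = 32, q_2 = 6*2 + 1 = 13.
  i=3: a_3=2, p_3 = 2*32 + 5 = 69, q_3 = 2*13 + 2 = 28.
  i=4: a_4=4, p_4 = 4*69 + 32 = 308, q_4 = 4*28 + 13 = 125.
  i=5: a_5=5, p_5 = 5*308 + 69 = 1609, q_5 = 5*125 + 28 = 653.

2/1, 5/2, 32/13, 69/28, 308/125, 1609/653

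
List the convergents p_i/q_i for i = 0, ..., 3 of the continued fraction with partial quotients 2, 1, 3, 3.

2/1, 3/1, 11/4, 36/13

Using the convergent recurrence p_i = a_i*p_{i-1} + p_{i-2}, q_i = a_i*q_{i-1} + q_{i-2} with p_{-2}=0, p_{-1}=1, q_{-2}=1, q_{-1}=0:
  i=0: a_0=2, p_0 = 2*1 + 0 = 2, q_0 = 2*0 + 1 = 1.
  i=1: a_1=1, p_1 = 1*2 + 1 = 3, q_1 = 1*1 + 0 = 1.
  i=2: a_2=3, p_2 = 3*3 + 2 = 11, q_2 = 3*1 + 1 = 4.
  i=3: a_3=3, p_3 = 3*11 + 3 = 36, q_3 = 3*4 + 1 = 13.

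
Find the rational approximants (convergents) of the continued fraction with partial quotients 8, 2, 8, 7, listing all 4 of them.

8/1, 17/2, 144/17, 1025/121

Using the convergent recurrence p_i = a_i*p_{i-1} + p_{i-2}, q_i = a_i*q_{i-1} + q_{i-2} with p_{-2}=0, p_{-1}=1, q_{-2}=1, q_{-1}=0:
  i=0: a_0=8, p_0 = 8*1 + 0 = 8, q_0 = 8*0 + 1 = 1.
  i=1: a_1=2, p_1 = 2*8 + 1 = 17, q_1 = 2*1 + 0 = 2.
  i=2: a_2=8, p_2 = 8*17 + 8 = 144, q_2 = 8*2 + 1 = 17.
  i=3: a_3=7, p_3 = 7*144 + 17 = 1025, q_3 = 7*17 + 2 = 121.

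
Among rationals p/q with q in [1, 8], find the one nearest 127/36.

7/2

Expand x = 127/36 as a continued fraction with the Euclidean algorithm:
  127 = 3*36 + 19, so a_0 = 3.
  36 = 1*19 + 17, so a_1 = 1.
  19 = 1*17 + 2, so a_2 = 1.
  17 = 8*2 + 1, so a_3 = 8.
  2 = 2*1 + 0, so a_4 = 2.
so x = [3; 1, 1, 8, 2].
Convergents (p_i = a_i*p_{i-1} + p_{i-2}, q_i = a_i*q_{i-1} + q_{i-2} with p_{-2}=0, p_{-1}=1, q_{-2}=1, q_{-1}=0), until the denominator exceeds 8:
  i=0: a_0=3, p_0 = 3*1 + 0 = 3, q_0 = 3*0 + 1 = 1.
  i=1: a_1=1, p_1 = 1*3 + 1 = 4, q_1 = 1*1 + 0 = 1.
  i=2: a_2=1, p_2 = 1*4 + 3 = 7, q_2 = 1*1 + 1 = 2.
  i=3: a_3=8, p_3 = 8*7 + 4 = 60, q_3 = 8*2 + 1 = 17.
q_3 = 17 > 8, so the last convergent with denominator <= 8 is p_2/q_2 = 7/2.
The closest fraction with denominator <= 8 is either p_2/q_2 or the intermediate fraction (k*p_2 + p_1)/(k*q_2 + q_1) with the largest k >= 1 whose denominator stays <= 8; these approach x as k grows, and every other convergent or intermediate fraction in range is farther away.
Largest k: floor((8 - q_1)/q_2) = floor((8 - 1)/2) = 3.
That gives (3*7 + 4)/(3*2 + 1) = 25/7.
Compare the errors: |x - 7/2| = |127*2 - 7*36|/(36*2) = 2/72, and |x - 25/7| = |127*7 - 25*36|/(36*7) = 11/252.
Cross-multiplying, 2*252 = 504 < 792 = 11*72, so 2/72 is smaller: the convergent 7/2 is closer to x than 25/7.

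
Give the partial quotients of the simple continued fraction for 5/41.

[0; 8, 5]

Run the Euclidean algorithm on 5 and 41; the successive quotients are the partial quotients a_0, a_1, ... (each step inverts the fractional part left over by the previous one):
  5 = 0*41 + 5, so a_0 = 0.
  41 = 8*5 + 1, so a_1 = 8.
  5 = 5*1 + 0, so a_2 = 5.
The remainder reaches 0 after 3 divisions, so the expansion has 3 partial quotients, read off in order.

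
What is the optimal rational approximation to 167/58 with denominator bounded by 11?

23/8

Expand x = 167/58 as a continued fraction with the Euclidean algorithm:
  167 = 2*58 + 51, so a_0 = 2.
  58 = 1*51 + 7, so a_1 = 1.
  51 = 7*7 + 2, so a_2 = 7.
  7 = 3*2 + 1, so a_3 = 3.
  2 = 2*1 + 0, so a_4 = 2.
so x = [2; 1, 7, 3, 2].
Convergents (p_i = a_i*p_{i-1} + p_{i-2}, q_i = a_i*q_{i-1} + q_{i-2} with p_{-2}=0, p_{-1}=1, q_{-2}=1, q_{-1}=0), until the denominator exceeds 11:
  i=0: a_0=2, p_0 = 2*1 + 0 = 2, q_0 = 2*0 + 1 = 1.
  i=1: a_1=1, p_1 = 1*2 + 1 = 3, q_1 = 1*1 + 0 = 1.
  i=2: a_2=7, p_2 = 7*3 + 2 = 23, q_2 = 7*1 + 1 = 8.
  i=3: a_3=3, p_3 = 3*23 + 3 = 72, q_3 = 3*8 + 1 = 25.
q_3 = 25 > 11, so the last convergent with denominator <= 11 is p_2/q_2 = 23/8.
The closest fraction with denominator <= 11 is either p_2/q_2 or the intermediate fraction (k*p_2 + p_1)/(k*q_2 + q_1) with the largest k >= 1 whose denominator stays <= 11; these approach x as k grows, and every other convergent or intermediate fraction in range is farther away.
Largest k: floor((11 - q_1)/q_2) = floor((11 - 1)/8) = 1.
That gives (1*23 + 3)/(1*8 + 1) = 26/9.
Compare the errors: |x - 23/8| = |167*8 - 23*58|/(58*8) = 2/464, and |x - 26/9| = |167*9 - 26*58|/(58*9) = 5/522.
Cross-multiplying, 2*522 = 1044 < 2320 = 5*464, so 2/464 is smaller: the convergent 23/8 is closer to x than 26/9.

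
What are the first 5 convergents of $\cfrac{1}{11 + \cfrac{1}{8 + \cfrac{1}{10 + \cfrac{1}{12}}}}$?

0/1, 1/11, 8/89, 81/901, 980/10901

Using the convergent recurrence p_i = a_i*p_{i-1} + p_{i-2}, q_i = a_i*q_{i-1} + q_{i-2} with p_{-2}=0, p_{-1}=1, q_{-2}=1, q_{-1}=0:
  i=0: a_0=0, p_0 = 0*1 + 0 = 0, q_0 = 0*0 + 1 = 1.
  i=1: a_1=11, p_1 = 11*0 + 1 = 1, q_1 = 11*1 + 0 = 11.
  i=2: a_2=8, p_2 = 8*1 + 0 = 8, q_2 = 8*11 + 1 = 89.
  i=3: a_3=10, p_3 = 10*8 + 1 = 81, q_3 = 10*89 + 11 = 901.
  i=4: a_4=12, p_4 = 12*81 + 8 = 980, q_4 = 12*901 + 89 = 10901.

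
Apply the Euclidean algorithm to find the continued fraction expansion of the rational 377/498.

[0; 1, 3, 8, 1, 1, 1, 4]

Run the Euclidean algorithm on 377 and 498; the successive quotients are the partial quotients a_0, a_1, ... (each step inverts the fractional part left over by the previous one):
  377 = 0*498 + 377, so a_0 = 0.
  498 = 1*377 + 121, so a_1 = 1.
  377 = 3*121 + 14, so a_2 = 3.
  121 = 8*14 + 9, so a_3 = 8.
  14 = 1*9 + 5, so a_4 = 1.
  9 = 1*5 + 4, so a_5 = 1.
  5 = 1*4 + 1, so a_6 = 1.
  4 = 4*1 + 0, so a_7 = 4.
The remainder reaches 0 after 8 divisions, so the expansion has 8 partial quotients, read off in order.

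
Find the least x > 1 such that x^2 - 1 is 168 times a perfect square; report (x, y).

(x, y) = (13, 1)

First expand sqrt(168) as a continued fraction. With x_i = (sqrt(168) + m_i)/d_i and (m_0, d_0) = (0, 1): a_0 = floor(sqrt(168)) = 12, since 12^2 = 144 <= 168 < 169 = 13^2.
Iterate m_{i+1} = d_i*a_i - m_i, d_{i+1} = (168 - m_{i+1}^2)/d_i, a_{i+1} = floor((a_0 + m_{i+1})/d_{i+1}):
  m_1 = 1*12 - 0 = 12, d_1 = (168 - 12^2)/1 = 24/1 = 24, a_1 = floor((12 + 12)/24) = 1.
  m_2 = 24*1 - 12 = 12, d_2 = (168 - 12^2)/24 = 24/24 = 1, a_2 = floor((12 + 12)/1) = 24.
  m_3 = 1*24 - 12 = 12, d_3 = (168 - 12^2)/1 = 24/1 = 24: (m_3, d_3) = (m_1, d_1) = (12, 24), so from here the quotients repeat a_1, a_2; the period length is 2.
So sqrt(168) = [12; (1, 24)] with period length k = 2.
k is even, so the fundamental solution of x^2 - 168y^2 = 1 is (p_{k-1}, q_{k-1}) = (p_1, q_1); compute convergents through index 1.
Convergents (p_i = a_i*p_{i-1} + p_{i-2}, q_i = a_i*q_{i-1} + q_{i-2} with p_{-2}=0, p_{-1}=1, q_{-2}=1, q_{-1}=0):
  i=0: a_0=12, p_0 = 12*1 + 0 = 12, q_0 = 12*0 + 1 = 1.
  i=1: a_1=1, p_1 = 1*12 + 1 = 13, q_1 = 1*1 + 0 = 1.
Check: 13^2 - 168*1^2 = 169 - 168 = 1, so (x, y) = (13, 1) solves the equation, and by the theorem it is the least positive solution.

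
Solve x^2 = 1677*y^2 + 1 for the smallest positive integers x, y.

First expand sqrt(1677) as a continued fraction. With x_i = (sqrt(1677) + m_i)/d_i and (m_0, d_0) = (0, 1): a_0 = floor(sqrt(1677)) = 40, since 40^2 = 1600 <= 1677 < 1681 = 41^2.
Iterate m_{i+1} = d_i*a_i - m_i, d_{i+1} = (1677 - m_{i+1}^2)/d_i, a_{i+1} = floor((a_0 + m_{i+1})/d_{i+1}):
  m_1 = 1*40 - 0 = 40, d_1 = (1677 - 40^2)/1 = 77/1 = 77, a_1 = floor((40 + 40)/77) = 1.
  m_2 = 77*1 - 40 = 37, d_2 = (1677 - 37^2)/77 = 308/77 = 4, a_2 = floor((40 + 37)/4) = 19.
  m_3 = 4*19 - 37 = 39, d_3 = (1677 - 39^2)/4 = 156/4 = 39, a_3 = floor((40 + 39)/39) = 2.
  m_4 = 39*2 - 39 = 39, d_4 = (1677 - 39^2)/39 = 156/39 = 4, a_4 = floor((40 + 39)/4) = 19.
  m_5 = 4*19 - 39 = 37, d_5 = (1677 - 37^2)/4 = 308/4 = 77, a_5 = floor((40 + 37)/77) = 1.
  m_6 = 77*1 - 37 = 40, d_6 = (1677 - 40^2)/77 = 77/77 = 1, a_6 = floor((40 + 40)/1) = 80.
  m_7 = 1*80 - 40 = 40, d_7 = (1677 - 40^2)/1 = 77/1 = 77: (m_7, d_7) = (m_1, d_1) = (40, 77), so from here the quotients repeat a_1, ..., a_6; the period length is 6.
So sqrt(1677) = [40; (1, 19, 2, 19, 1, 80)] with period length k = 6.
k is even, so the fundamental solution of x^2 - 1677y^2 = 1 is (p_{k-1}, q_{k-1}) = (p_5, q_5); compute convergents through index 5.
Convergents (p_i = a_i*p_{i-1} + p_{i-2}, q_i = a_i*q_{i-1} + q_{i-2} with p_{-2}=0, p_{-1}=1, q_{-2}=1, q_{-1}=0):
  i=0: a_0=40, p_0 = 40*1 + 0 = 40, q_0 = 40*0 + 1 = 1.
  i=1: a_1=1, p_1 = 1*40 + 1 = 41, q_1 = 1*1 + 0 = 1.
  i=2: a_2=19, p_2 = 19*41 + 40 = 819, q_2 = 19*1 + 1 = 20.
  i=3: a_3=2, p_3 = 2*819 + 41 = 1679, q_3 = 2*20 + 1 = 41.
  i=4: a_4=19, p_4 = 19*1679 + 819 = 32720, q_4 = 19*41 + 20 = 799.
  i=5: a_5=1, p_5 = 1*32720 + 1679 = 34399, q_5 = 1*799 + 41 = 840.
Check: 34399^2 - 1677*840^2 = 1183291201 - 1183291200 = 1, so (x, y) = (34399, 840) solves the equation, and by the theorem it is the least positive solution.

(x, y) = (34399, 840)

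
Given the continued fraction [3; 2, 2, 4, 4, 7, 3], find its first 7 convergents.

3/1, 7/2, 17/5, 75/22, 317/93, 2294/673, 7199/2112

Using the convergent recurrence p_i = a_i*p_{i-1} + p_{i-2}, q_i = a_i*q_{i-1} + q_{i-2} with p_{-2}=0, p_{-1}=1, q_{-2}=1, q_{-1}=0:
  i=0: a_0=3, p_0 = 3*1 + 0 = 3, q_0 = 3*0 + 1 = 1.
  i=1: a_1=2, p_1 = 2*3 + 1 = 7, q_1 = 2*1 + 0 = 2.
  i=2: a_2=2, p_2 = 2*7 + 3 = 17, q_2 = 2*2 + 1 = 5.
  i=3: a_3=4, p_3 = 4*17 + 7 = 75, q_3 = 4*5 + 2 = 22.
  i=4: a_4=4, p_4 = 4*75 + 17 = 317, q_4 = 4*22 + 5 = 93.
  i=5: a_5=7, p_5 = 7*317 + 75 = 2294, q_5 = 7*93 + 22 = 673.
  i=6: a_6=3, p_6 = 3*2294 + 317 = 7199, q_6 = 3*673 + 93 = 2112.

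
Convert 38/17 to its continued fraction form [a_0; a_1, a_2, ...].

[2; 4, 4]

Run the Euclidean algorithm on 38 and 17; the successive quotients are the partial quotients a_0, a_1, ... (each step inverts the fractional part left over by the previous one):
  38 = 2*17 + 4, so a_0 = 2.
  17 = 4*4 + 1, so a_1 = 4.
  4 = 4*1 + 0, so a_2 = 4.
The remainder reaches 0 after 3 divisions, so the expansion has 3 partial quotients, read off in order.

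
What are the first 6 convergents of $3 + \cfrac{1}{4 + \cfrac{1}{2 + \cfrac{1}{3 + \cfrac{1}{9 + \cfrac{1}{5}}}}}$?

Using the convergent recurrence p_i = a_i*p_{i-1} + p_{i-2}, q_i = a_i*q_{i-1} + q_{i-2} with p_{-2}=0, p_{-1}=1, q_{-2}=1, q_{-1}=0:
  i=0: a_0=3, p_0 = 3*1 + 0 = 3, q_0 = 3*0 + 1 = 1.
  i=1: a_1=4, p_1 = 4*3 + 1 = 13, q_1 = 4*1 + 0 = 4.
  i=2: a_2=2, p_2 = 2*13 + 3 = 29, q_2 = 2*4 + 1 = 9.
  i=3: a_3=3, p_3 = 3*29 + 13 = 100, q_3 = 3*9 + 4 = 31.
  i=4: a_4=9, p_4 = 9*100 + 29 = 929, q_4 = 9*31 + 9 = 288.
  i=5: a_5=5, p_5 = 5*929 + 100 = 4745, q_5 = 5*288 + 31 = 1471.

3/1, 13/4, 29/9, 100/31, 929/288, 4745/1471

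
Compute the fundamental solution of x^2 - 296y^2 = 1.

First expand sqrt(296) as a continued fraction. With x_i = (sqrt(296) + m_i)/d_i and (m_0, d_0) = (0, 1): a_0 = floor(sqrt(296)) = 17, since 17^2 = 289 <= 296 < 324 = 18^2.
Iterate m_{i+1} = d_i*a_i - m_i, d_{i+1} = (296 - m_{i+1}^2)/d_i, a_{i+1} = floor((a_0 + m_{i+1})/d_{i+1}):
  m_1 = 1*17 - 0 = 17, d_1 = (296 - 17^2)/1 = 7/1 = 7, a_1 = floor((17 + 17)/7) = 4.
  m_2 = 7*4 - 17 = 11, d_2 = (296 - 11^2)/7 = 175/7 = 25, a_2 = floor((17 + 11)/25) = 1.
  m_3 = 25*1 - 11 = 14, d_3 = (296 - 14^2)/25 = 100/25 = 4, a_3 = floor((17 + 14)/4) = 7.
  m_4 = 4*7 - 14 = 14, d_4 = (296 - 14^2)/4 = 100/4 = 25, a_4 = floor((17 + 14)/25) = 1.
  m_5 = 25*1 - 14 = 11, d_5 = (296 - 11^2)/25 = 175/25 = 7, a_5 = floor((17 + 11)/7) = 4.
  m_6 = 7*4 - 11 = 17, d_6 = (296 - 17^2)/7 = 7/7 = 1, a_6 = floor((17 + 17)/1) = 34.
  m_7 = 1*34 - 17 = 17, d_7 = (296 - 17^2)/1 = 7/1 = 7: (m_7, d_7) = (m_1, d_1) = (17, 7), so from here the quotients repeat a_1, ..., a_6; the period length is 6.
So sqrt(296) = [17; (4, 1, 7, 1, 4, 34)] with period length k = 6.
k is even, so the fundamental solution of x^2 - 296y^2 = 1 is (p_{k-1}, q_{k-1}) = (p_5, q_5); compute convergents through index 5.
Convergents (p_i = a_i*p_{i-1} + p_{i-2}, q_i = a_i*q_{i-1} + q_{i-2} with p_{-2}=0, p_{-1}=1, q_{-2}=1, q_{-1}=0):
  i=0: a_0=17, p_0 = 17*1 + 0 = 17, q_0 = 17*0 + 1 = 1.
  i=1: a_1=4, p_1 = 4*17 + 1 = 69, q_1 = 4*1 + 0 = 4.
  i=2: a_2=1, p_2 = 1*69 + 17 = 86, q_2 = 1*4 + 1 = 5.
  i=3: a_3=7, p_3 = 7*86 + 69 = 671, q_3 = 7*5 + 4 = 39.
  i=4: a_4=1, p_4 = 1*671 + 86 = 757, q_4 = 1*39 + 5 = 44.
  i=5: a_5=4, p_5 = 4*757 + 671 = 3699, q_5 = 4*44 + 39 = 215.
Check: 3699^2 - 296*215^2 = 13682601 - 13682600 = 1, so (x, y) = (3699, 215) solves the equation, and by the theorem it is the least positive solution.

(x, y) = (3699, 215)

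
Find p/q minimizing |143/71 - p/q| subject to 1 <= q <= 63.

Expand x = 143/71 as a continued fraction with the Euclidean algorithm:
  143 = 2*71 + 1, so a_0 = 2.
  71 = 71*1 + 0, so a_1 = 71.
so x = [2; 71].
Convergents (p_i = a_i*p_{i-1} + p_{i-2}, q_i = a_i*q_{i-1} + q_{i-2} with p_{-2}=0, p_{-1}=1, q_{-2}=1, q_{-1}=0), until the denominator exceeds 63:
  i=0: a_0=2, p_0 = 2*1 + 0 = 2, q_0 = 2*0 + 1 = 1.
  i=1: a_1=71, p_1 = 71*2 + 1 = 143, q_1 = 71*1 + 0 = 71.
q_1 = 71 > 63, so the last convergent with denominator <= 63 is p_0/q_0 = 2/1.
The closest fraction with denominator <= 63 is either p_0/q_0 or the intermediate fraction (k*p_0 + p_{-1})/(k*q_0 + q_{-1}) with the largest k >= 1 whose denominator stays <= 63; these approach x as k grows, and every other convergent or intermediate fraction in range is farther away.
Largest k: floor((63 - q_{-1})/q_0) = floor((63 - 0)/1) = 63 (using the seeds p_{-1} = 1, q_{-1} = 0).
That gives (63*2 + 1)/(63*1 + 0) = 127/63.
Compare the errors: |x - 2/1| = |143*1 - 2*71|/(71*1) = 1/71, and |x - 127/63| = |143*63 - 127*71|/(71*63) = 8/4473.
Cross-multiplying, 8*71 = 568 < 4473 = 1*4473, so 8/4473 is smaller: the intermediate fraction 127/63 is closer to x than 2/1.

127/63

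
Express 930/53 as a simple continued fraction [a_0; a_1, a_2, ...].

[17; 1, 1, 4, 1, 4]

Run the Euclidean algorithm on 930 and 53; the successive quotients are the partial quotients a_0, a_1, ... (each step inverts the fractional part left over by the previous one):
  930 = 17*53 + 29, so a_0 = 17.
  53 = 1*29 + 24, so a_1 = 1.
  29 = 1*24 + 5, so a_2 = 1.
  24 = 4*5 + 4, so a_3 = 4.
  5 = 1*4 + 1, so a_4 = 1.
  4 = 4*1 + 0, so a_5 = 4.
The remainder reaches 0 after 6 divisions, so the expansion has 6 partial quotients, read off in order.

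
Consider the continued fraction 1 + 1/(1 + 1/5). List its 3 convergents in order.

1/1, 2/1, 11/6

Using the convergent recurrence p_i = a_i*p_{i-1} + p_{i-2}, q_i = a_i*q_{i-1} + q_{i-2} with p_{-2}=0, p_{-1}=1, q_{-2}=1, q_{-1}=0:
  i=0: a_0=1, p_0 = 1*1 + 0 = 1, q_0 = 1*0 + 1 = 1.
  i=1: a_1=1, p_1 = 1*1 + 1 = 2, q_1 = 1*1 + 0 = 1.
  i=2: a_2=5, p_2 = 5*2 + 1 = 11, q_2 = 5*1 + 1 = 6.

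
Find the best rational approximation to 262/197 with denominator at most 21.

Expand x = 262/197 as a continued fraction with the Euclidean algorithm:
  262 = 1*197 + 65, so a_0 = 1.
  197 = 3*65 + 2, so a_1 = 3.
  65 = 32*2 + 1, so a_2 = 32.
  2 = 2*1 + 0, so a_3 = 2.
so x = [1; 3, 32, 2].
Convergents (p_i = a_i*p_{i-1} + p_{i-2}, q_i = a_i*q_{i-1} + q_{i-2} with p_{-2}=0, p_{-1}=1, q_{-2}=1, q_{-1}=0), until the denominator exceeds 21:
  i=0: a_0=1, p_0 = 1*1 + 0 = 1, q_0 = 1*0 + 1 = 1.
  i=1: a_1=3, p_1 = 3*1 + 1 = 4, q_1 = 3*1 + 0 = 3.
  i=2: a_2=32, p_2 = 32*4 + 1 = 129, q_2 = 32*3 + 1 = 97.
q_2 = 97 > 21, so the last convergent with denominator <= 21 is p_1/q_1 = 4/3.
The closest fraction with denominator <= 21 is either p_1/q_1 or the intermediate fraction (k*p_1 + p_0)/(k*q_1 + q_0) with the largest k >= 1 whose denominator stays <= 21; these approach x as k grows, and every other convergent or intermediate fraction in range is farther away.
Largest k: floor((21 - q_0)/q_1) = floor((21 - 1)/3) = 6.
That gives (6*4 + 1)/(6*3 + 1) = 25/19.
Compare the errors: |x - 4/3| = |262*3 - 4*197|/(197*3) = 2/591, and |x - 25/19| = |262*19 - 25*197|/(197*19) = 53/3743.
Cross-multiplying, 2*3743 = 7486 < 31323 = 53*591, so 2/591 is smaller: the convergent 4/3 is closer to x than 25/19.

4/3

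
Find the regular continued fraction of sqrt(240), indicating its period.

Write x_i = (sqrt(240) + m_i)/d_i with (m_0, d_0) = (0, 1). a_0 = floor(sqrt(240)) = 15, since 15^2 = 225 <= 240 < 256 = 16^2.
Iterate m_{i+1} = d_i*a_i - m_i, d_{i+1} = (240 - m_{i+1}^2)/d_i, a_{i+1} = floor((a_0 + m_{i+1})/d_{i+1}):
  m_1 = 1*15 - 0 = 15, d_1 = (240 - 15^2)/1 = 15/1 = 15, a_1 = floor((15 + 15)/15) = 2.
  m_2 = 15*2 - 15 = 15, d_2 = (240 - 15^2)/15 = 15/15 = 1, a_2 = floor((15 + 15)/1) = 30.
  m_3 = 1*30 - 15 = 15, d_3 = (240 - 15^2)/1 = 15/1 = 15: (m_3, d_3) = (m_1, d_1) = (15, 15), so from here the quotients repeat a_1, a_2; the period length is 2.
Hence the expansion of sqrt(240) is a_0 = 15 followed by the repeating block 2, 30 (period 2).

[15; (2, 30)]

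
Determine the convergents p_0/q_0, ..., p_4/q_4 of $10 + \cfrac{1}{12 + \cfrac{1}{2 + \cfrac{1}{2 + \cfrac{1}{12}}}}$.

10/1, 121/12, 252/25, 625/62, 7752/769

Using the convergent recurrence p_i = a_i*p_{i-1} + p_{i-2}, q_i = a_i*q_{i-1} + q_{i-2} with p_{-2}=0, p_{-1}=1, q_{-2}=1, q_{-1}=0:
  i=0: a_0=10, p_0 = 10*1 + 0 = 10, q_0 = 10*0 + 1 = 1.
  i=1: a_1=12, p_1 = 12*10 + 1 = 121, q_1 = 12*1 + 0 = 12.
  i=2: a_2=2, p_2 = 2*121 + 10 = 252, q_2 = 2*12 + 1 = 25.
  i=3: a_3=2, p_3 = 2*252 + 121 = 625, q_3 = 2*25 + 12 = 62.
  i=4: a_4=12, p_4 = 12*625 + 252 = 7752, q_4 = 12*62 + 25 = 769.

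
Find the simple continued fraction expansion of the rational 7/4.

Run the Euclidean algorithm on 7 and 4; the successive quotients are the partial quotients a_0, a_1, ... (each step inverts the fractional part left over by the previous one):
  7 = 1*4 + 3, so a_0 = 1.
  4 = 1*3 + 1, so a_1 = 1.
  3 = 3*1 + 0, so a_2 = 3.
The remainder reaches 0 after 3 divisions, so the expansion has 3 partial quotients, read off in order.

[1; 1, 3]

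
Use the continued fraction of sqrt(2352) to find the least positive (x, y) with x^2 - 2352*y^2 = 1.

First expand sqrt(2352) as a continued fraction. With x_i = (sqrt(2352) + m_i)/d_i and (m_0, d_0) = (0, 1): a_0 = floor(sqrt(2352)) = 48, since 48^2 = 2304 <= 2352 < 2401 = 49^2.
Iterate m_{i+1} = d_i*a_i - m_i, d_{i+1} = (2352 - m_{i+1}^2)/d_i, a_{i+1} = floor((a_0 + m_{i+1})/d_{i+1}):
  m_1 = 1*48 - 0 = 48, d_1 = (2352 - 48^2)/1 = 48/1 = 48, a_1 = floor((48 + 48)/48) = 2.
  m_2 = 48*2 - 48 = 48, d_2 = (2352 - 48^2)/48 = 48/48 = 1, a_2 = floor((48 + 48)/1) = 96.
  m_3 = 1*96 - 48 = 48, d_3 = (2352 - 48^2)/1 = 48/1 = 48: (m_3, d_3) = (m_1, d_1) = (48, 48), so from here the quotients repeat a_1, a_2; the period length is 2.
So sqrt(2352) = [48; (2, 96)] with period length k = 2.
k is even, so the fundamental solution of x^2 - 2352y^2 = 1 is (p_{k-1}, q_{k-1}) = (p_1, q_1); compute convergents through index 1.
Convergents (p_i = a_i*p_{i-1} + p_{i-2}, q_i = a_i*q_{i-1} + q_{i-2} with p_{-2}=0, p_{-1}=1, q_{-2}=1, q_{-1}=0):
  i=0: a_0=48, p_0 = 48*1 + 0 = 48, q_0 = 48*0 + 1 = 1.
  i=1: a_1=2, p_1 = 2*48 + 1 = 97, q_1 = 2*1 + 0 = 2.
Check: 97^2 - 2352*2^2 = 9409 - 9408 = 1, so (x, y) = (97, 2) solves the equation, and by the theorem it is the least positive solution.

(x, y) = (97, 2)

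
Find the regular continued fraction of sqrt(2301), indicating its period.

Write x_i = (sqrt(2301) + m_i)/d_i with (m_0, d_0) = (0, 1). a_0 = floor(sqrt(2301)) = 47, since 47^2 = 2209 <= 2301 < 2304 = 48^2.
Iterate m_{i+1} = d_i*a_i - m_i, d_{i+1} = (2301 - m_{i+1}^2)/d_i, a_{i+1} = floor((a_0 + m_{i+1})/d_{i+1}):
  m_1 = 1*47 - 0 = 47, d_1 = (2301 - 47^2)/1 = 92/1 = 92, a_1 = floor((47 + 47)/92) = 1.
  m_2 = 92*1 - 47 = 45, d_2 = (2301 - 45^2)/92 = 276/92 = 3, a_2 = floor((47 + 45)/3) = 30.
  m_3 = 3*30 - 45 = 45, d_3 = (2301 - 45^2)/3 = 276/3 = 92, a_3 = floor((47 + 45)/92) = 1.
  m_4 = 92*1 - 45 = 47, d_4 = (2301 - 47^2)/92 = 92/92 = 1, a_4 = floor((47 + 47)/1) = 94.
  m_5 = 1*94 - 47 = 47, d_5 = (2301 - 47^2)/1 = 92/1 = 92: (m_5, d_5) = (m_1, d_1) = (47, 92), so from here the quotients repeat a_1, ..., a_4; the period length is 4.
Hence the expansion of sqrt(2301) is a_0 = 47 followed by the repeating block 1, 30, 1, 94 (period 4).

[47; (1, 30, 1, 94)]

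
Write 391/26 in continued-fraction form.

Run the Euclidean algorithm on 391 and 26; the successive quotients are the partial quotients a_0, a_1, ... (each step inverts the fractional part left over by the previous one):
  391 = 15*26 + 1, so a_0 = 15.
  26 = 26*1 + 0, so a_1 = 26.
The remainder reaches 0 after 2 divisions, so the expansion has 2 partial quotients, read off in order.

[15; 26]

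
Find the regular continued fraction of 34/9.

[3; 1, 3, 2]

Run the Euclidean algorithm on 34 and 9; the successive quotients are the partial quotients a_0, a_1, ... (each step inverts the fractional part left over by the previous one):
  34 = 3*9 + 7, so a_0 = 3.
  9 = 1*7 + 2, so a_1 = 1.
  7 = 3*2 + 1, so a_2 = 3.
  2 = 2*1 + 0, so a_3 = 2.
The remainder reaches 0 after 4 divisions, so the expansion has 4 partial quotients, read off in order.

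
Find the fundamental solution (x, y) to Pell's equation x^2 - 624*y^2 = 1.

(x, y) = (25, 1)

First expand sqrt(624) as a continued fraction. With x_i = (sqrt(624) + m_i)/d_i and (m_0, d_0) = (0, 1): a_0 = floor(sqrt(624)) = 24, since 24^2 = 576 <= 624 < 625 = 25^2.
Iterate m_{i+1} = d_i*a_i - m_i, d_{i+1} = (624 - m_{i+1}^2)/d_i, a_{i+1} = floor((a_0 + m_{i+1})/d_{i+1}):
  m_1 = 1*24 - 0 = 24, d_1 = (624 - 24^2)/1 = 48/1 = 48, a_1 = floor((24 + 24)/48) = 1.
  m_2 = 48*1 - 24 = 24, d_2 = (624 - 24^2)/48 = 48/48 = 1, a_2 = floor((24 + 24)/1) = 48.
  m_3 = 1*48 - 24 = 24, d_3 = (624 - 24^2)/1 = 48/1 = 48: (m_3, d_3) = (m_1, d_1) = (24, 48), so from here the quotients repeat a_1, a_2; the period length is 2.
So sqrt(624) = [24; (1, 48)] with period length k = 2.
k is even, so the fundamental solution of x^2 - 624y^2 = 1 is (p_{k-1}, q_{k-1}) = (p_1, q_1); compute convergents through index 1.
Convergents (p_i = a_i*p_{i-1} + p_{i-2}, q_i = a_i*q_{i-1} + q_{i-2} with p_{-2}=0, p_{-1}=1, q_{-2}=1, q_{-1}=0):
  i=0: a_0=24, p_0 = 24*1 + 0 = 24, q_0 = 24*0 + 1 = 1.
  i=1: a_1=1, p_1 = 1*24 + 1 = 25, q_1 = 1*1 + 0 = 1.
Check: 25^2 - 624*1^2 = 625 - 624 = 1, so (x, y) = (25, 1) solves the equation, and by the theorem it is the least positive solution.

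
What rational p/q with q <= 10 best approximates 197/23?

60/7

Expand x = 197/23 as a continued fraction with the Euclidean algorithm:
  197 = 8*23 + 13, so a_0 = 8.
  23 = 1*13 + 10, so a_1 = 1.
  13 = 1*10 + 3, so a_2 = 1.
  10 = 3*3 + 1, so a_3 = 3.
  3 = 3*1 + 0, so a_4 = 3.
so x = [8; 1, 1, 3, 3].
Convergents (p_i = a_i*p_{i-1} + p_{i-2}, q_i = a_i*q_{i-1} + q_{i-2} with p_{-2}=0, p_{-1}=1, q_{-2}=1, q_{-1}=0), until the denominator exceeds 10:
  i=0: a_0=8, p_0 = 8*1 + 0 = 8, q_0 = 8*0 + 1 = 1.
  i=1: a_1=1, p_1 = 1*8 + 1 = 9, q_1 = 1*1 + 0 = 1.
  i=2: a_2=1, p_2 = 1*9 + 8 = 17, q_2 = 1*1 + 1 = 2.
  i=3: a_3=3, p_3 = 3*17 + 9 = 60, q_3 = 3*2 + 1 = 7.
  i=4: a_4=3, p_4 = 3*60 + 17 = 197, q_4 = 3*7 + 2 = 23.
q_4 = 23 > 10, so the last convergent with denominator <= 10 is p_3/q_3 = 60/7.
The closest fraction with denominator <= 10 is either p_3/q_3 or the intermediate fraction (k*p_3 + p_2)/(k*q_3 + q_2) with the largest k >= 1 whose denominator stays <= 10; these approach x as k grows, and every other convergent or intermediate fraction in range is farther away.
Largest k: floor((10 - q_2)/q_3) = floor((10 - 2)/7) = 1.
That gives (1*60 + 17)/(1*7 + 2) = 77/9.
Compare the errors: |x - 60/7| = |197*7 - 60*23|/(23*7) = 1/161, and |x - 77/9| = |197*9 - 77*23|/(23*9) = 2/207.
Cross-multiplying, 1*207 = 207 < 322 = 2*161, so 1/161 is smaller: the convergent 60/7 is closer to x than 77/9.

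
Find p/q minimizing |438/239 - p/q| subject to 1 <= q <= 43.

Expand x = 438/239 as a continued fraction with the Euclidean algorithm:
  438 = 1*239 + 199, so a_0 = 1.
  239 = 1*199 + 40, so a_1 = 1.
  199 = 4*40 + 39, so a_2 = 4.
  40 = 1*39 + 1, so a_3 = 1.
  39 = 39*1 + 0, so a_4 = 39.
so x = [1; 1, 4, 1, 39].
Convergents (p_i = a_i*p_{i-1} + p_{i-2}, q_i = a_i*q_{i-1} + q_{i-2} with p_{-2}=0, p_{-1}=1, q_{-2}=1, q_{-1}=0), until the denominator exceeds 43:
  i=0: a_0=1, p_0 = 1*1 + 0 = 1, q_0 = 1*0 + 1 = 1.
  i=1: a_1=1, p_1 = 1*1 + 1 = 2, q_1 = 1*1 + 0 = 1.
  i=2: a_2=4, p_2 = 4*2 + 1 = 9, q_2 = 4*1 + 1 = 5.
  i=3: a_3=1, p_3 = 1*9 + 2 = 11, q_3 = 1*5 + 1 = 6.
  i=4: a_4=39, p_4 = 39*11 + 9 = 438, q_4 = 39*6 + 5 = 239.
q_4 = 239 > 43, so the last convergent with denominator <= 43 is p_3/q_3 = 11/6.
The closest fraction with denominator <= 43 is either p_3/q_3 or the intermediate fraction (k*p_3 + p_2)/(k*q_3 + q_2) with the largest k >= 1 whose denominator stays <= 43; these approach x as k grows, and every other convergent or intermediate fraction in range is farther away.
Largest k: floor((43 - q_2)/q_3) = floor((43 - 5)/6) = 6.
That gives (6*11 + 9)/(6*6 + 5) = 75/41.
Compare the errors: |x - 11/6| = |438*6 - 11*239|/(239*6) = 1/1434, and |x - 75/41| = |438*41 - 75*239|/(239*41) = 33/9799.
Cross-multiplying, 1*9799 = 9799 < 47322 = 33*1434, so 1/1434 is smaller: the convergent 11/6 is closer to x than 75/41.

11/6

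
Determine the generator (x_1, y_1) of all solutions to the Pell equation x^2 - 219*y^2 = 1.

First expand sqrt(219) as a continued fraction. With x_i = (sqrt(219) + m_i)/d_i and (m_0, d_0) = (0, 1): a_0 = floor(sqrt(219)) = 14, since 14^2 = 196 <= 219 < 225 = 15^2.
Iterate m_{i+1} = d_i*a_i - m_i, d_{i+1} = (219 - m_{i+1}^2)/d_i, a_{i+1} = floor((a_0 + m_{i+1})/d_{i+1}):
  m_1 = 1*14 - 0 = 14, d_1 = (219 - 14^2)/1 = 23/1 = 23, a_1 = floor((14 + 14)/23) = 1.
  m_2 = 23*1 - 14 = 9, d_2 = (219 - 9^2)/23 = 138/23 = 6, a_2 = floor((14 + 9)/6) = 3.
  m_3 = 6*3 - 9 = 9, d_3 = (219 - 9^2)/6 = 138/6 = 23, a_3 = floor((14 + 9)/23) = 1.
  m_4 = 23*1 - 9 = 14, d_4 = (219 - 14^2)/23 = 23/23 = 1, a_4 = floor((14 + 14)/1) = 28.
  m_5 = 1*28 - 14 = 14, d_5 = (219 - 14^2)/1 = 23/1 = 23: (m_5, d_5) = (m_1, d_1) = (14, 23), so from here the quotients repeat a_1, ..., a_4; the period length is 4.
So sqrt(219) = [14; (1, 3, 1, 28)] with period length k = 4.
k is even, so the fundamental solution of x^2 - 219y^2 = 1 is (p_{k-1}, q_{k-1}) = (p_3, q_3); compute convergents through index 3.
Convergents (p_i = a_i*p_{i-1} + p_{i-2}, q_i = a_i*q_{i-1} + q_{i-2} with p_{-2}=0, p_{-1}=1, q_{-2}=1, q_{-1}=0):
  i=0: a_0=14, p_0 = 14*1 + 0 = 14, q_0 = 14*0 + 1 = 1.
  i=1: a_1=1, p_1 = 1*14 + 1 = 15, q_1 = 1*1 + 0 = 1.
  i=2: a_2=3, p_2 = 3*15 + 14 = 59, q_2 = 3*1 + 1 = 4.
  i=3: a_3=1, p_3 = 1*59 + 15 = 74, q_3 = 1*4 + 1 = 5.
Check: 74^2 - 219*5^2 = 5476 - 5475 = 1, so (x, y) = (74, 5) solves the equation, and by the theorem it is the least positive solution.

(x, y) = (74, 5)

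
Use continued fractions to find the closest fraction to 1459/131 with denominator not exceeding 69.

568/51

Expand x = 1459/131 as a continued fraction with the Euclidean algorithm:
  1459 = 11*131 + 18, so a_0 = 11.
  131 = 7*18 + 5, so a_1 = 7.
  18 = 3*5 + 3, so a_2 = 3.
  5 = 1*3 + 2, so a_3 = 1.
  3 = 1*2 + 1, so a_4 = 1.
  2 = 2*1 + 0, so a_5 = 2.
so x = [11; 7, 3, 1, 1, 2].
Convergents (p_i = a_i*p_{i-1} + p_{i-2}, q_i = a_i*q_{i-1} + q_{i-2} with p_{-2}=0, p_{-1}=1, q_{-2}=1, q_{-1}=0), until the denominator exceeds 69:
  i=0: a_0=11, p_0 = 11*1 + 0 = 11, q_0 = 11*0 + 1 = 1.
  i=1: a_1=7, p_1 = 7*11 + 1 = 78, q_1 = 7*1 + 0 = 7.
  i=2: a_2=3, p_2 = 3*78 + 11 = 245, q_2 = 3*7 + 1 = 22.
  i=3: a_3=1, p_3 = 1*245 + 78 = 323, q_3 = 1*22 + 7 = 29.
  i=4: a_4=1, p_4 = 1*323 + 245 = 568, q_4 = 1*29 + 22 = 51.
  i=5: a_5=2, p_5 = 2*568 + 323 = 1459, q_5 = 2*51 + 29 = 131.
q_5 = 131 > 69, so the last convergent with denominator <= 69 is p_4/q_4 = 568/51.
The closest fraction with denominator <= 69 is either p_4/q_4 or the intermediate fraction (k*p_4 + p_3)/(k*q_4 + q_3) with the largest k >= 1 whose denominator stays <= 69; these approach x as k grows, and every other convergent or intermediate fraction in range is farther away.
Largest k: floor((69 - q_3)/q_4) = floor((69 - 29)/51) = 0.
Since k = 0, no intermediate fraction beyond p_4/q_4 has denominator <= 69, so the convergent 568/51 is the closest (its error is |1459*51 - 568*131|/(131*51) = 1/6681).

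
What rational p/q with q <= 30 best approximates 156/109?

43/30

Expand x = 156/109 as a continued fraction with the Euclidean algorithm:
  156 = 1*109 + 47, so a_0 = 1.
  109 = 2*47 + 15, so a_1 = 2.
  47 = 3*15 + 2, so a_2 = 3.
  15 = 7*2 + 1, so a_3 = 7.
  2 = 2*1 + 0, so a_4 = 2.
so x = [1; 2, 3, 7, 2].
Convergents (p_i = a_i*p_{i-1} + p_{i-2}, q_i = a_i*q_{i-1} + q_{i-2} with p_{-2}=0, p_{-1}=1, q_{-2}=1, q_{-1}=0), until the denominator exceeds 30:
  i=0: a_0=1, p_0 = 1*1 + 0 = 1, q_0 = 1*0 + 1 = 1.
  i=1: a_1=2, p_1 = 2*1 + 1 = 3, q_1 = 2*1 + 0 = 2.
  i=2: a_2=3, p_2 = 3*3 + 1 = 10, q_2 = 3*2 + 1 = 7.
  i=3: a_3=7, p_3 = 7*10 + 3 = 73, q_3 = 7*7 + 2 = 51.
q_3 = 51 > 30, so the last convergent with denominator <= 30 is p_2/q_2 = 10/7.
The closest fraction with denominator <= 30 is either p_2/q_2 or the intermediate fraction (k*p_2 + p_1)/(k*q_2 + q_1) with the largest k >= 1 whose denominator stays <= 30; these approach x as k grows, and every other convergent or intermediate fraction in range is farther away.
Largest k: floor((30 - q_1)/q_2) = floor((30 - 2)/7) = 4.
That gives (4*10 + 3)/(4*7 + 2) = 43/30.
Compare the errors: |x - 10/7| = |156*7 - 10*109|/(109*7) = 2/763, and |x - 43/30| = |156*30 - 43*109|/(109*30) = 7/3270.
Cross-multiplying, 7*763 = 5341 < 6540 = 2*3270, so 7/3270 is smaller: the intermediate fraction 43/30 is closer to x than 10/7.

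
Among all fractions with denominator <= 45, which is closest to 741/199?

Expand x = 741/199 as a continued fraction with the Euclidean algorithm:
  741 = 3*199 + 144, so a_0 = 3.
  199 = 1*144 + 55, so a_1 = 1.
  144 = 2*55 + 34, so a_2 = 2.
  55 = 1*34 + 21, so a_3 = 1.
  34 = 1*21 + 13, so a_4 = 1.
  21 = 1*13 + 8, so a_5 = 1.
  13 = 1*8 + 5, so a_6 = 1.
  8 = 1*5 + 3, so a_7 = 1.
  5 = 1*3 + 2, so a_8 = 1.
  3 = 1*2 + 1, so a_9 = 1.
  2 = 2*1 + 0, so a_10 = 2.
so x = [3; 1, 2, 1, 1, 1, 1, 1, 1, 1, 2].
Convergents (p_i = a_i*p_{i-1} + p_{i-2}, q_i = a_i*q_{i-1} + q_{i-2} with p_{-2}=0, p_{-1}=1, q_{-2}=1, q_{-1}=0), until the denominator exceeds 45:
  i=0: a_0=3, p_0 = 3*1 + 0 = 3, q_0 = 3*0 + 1 = 1.
  i=1: a_1=1, p_1 = 1*3 + 1 = 4, q_1 = 1*1 + 0 = 1.
  i=2: a_2=2, p_2 = 2*4 + 3 = 11, q_2 = 2*1 + 1 = 3.
  i=3: a_3=1, p_3 = 1*11 + 4 = 15, q_3 = 1*3 + 1 = 4.
  i=4: a_4=1, p_4 = 1*15 + 11 = 26, q_4 = 1*4 + 3 = 7.
  i=5: a_5=1, p_5 = 1*26 + 15 = 41, q_5 = 1*7 + 4 = 11.
  i=6: a_6=1, p_6 = 1*41 + 26 = 67, q_6 = 1*11 + 7 = 18.
  i=7: a_7=1, p_7 = 1*67 + 41 = 108, q_7 = 1*18 + 11 = 29.
  i=8: a_8=1, p_8 = 1*108 + 67 = 175, q_8 = 1*29 + 18 = 47.
q_8 = 47 > 45, so the last convergent with denominator <= 45 is p_7/q_7 = 108/29.
The closest fraction with denominator <= 45 is either p_7/q_7 or the intermediate fraction (k*p_7 + p_6)/(k*q_7 + q_6) with the largest k >= 1 whose denominator stays <= 45; these approach x as k grows, and every other convergent or intermediate fraction in range is farther away.
Largest k: floor((45 - q_6)/q_7) = floor((45 - 18)/29) = 0.
Since k = 0, no intermediate fraction beyond p_7/q_7 has denominator <= 45, so the convergent 108/29 is the closest (its error is |741*29 - 108*199|/(199*29) = 3/5771).

108/29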